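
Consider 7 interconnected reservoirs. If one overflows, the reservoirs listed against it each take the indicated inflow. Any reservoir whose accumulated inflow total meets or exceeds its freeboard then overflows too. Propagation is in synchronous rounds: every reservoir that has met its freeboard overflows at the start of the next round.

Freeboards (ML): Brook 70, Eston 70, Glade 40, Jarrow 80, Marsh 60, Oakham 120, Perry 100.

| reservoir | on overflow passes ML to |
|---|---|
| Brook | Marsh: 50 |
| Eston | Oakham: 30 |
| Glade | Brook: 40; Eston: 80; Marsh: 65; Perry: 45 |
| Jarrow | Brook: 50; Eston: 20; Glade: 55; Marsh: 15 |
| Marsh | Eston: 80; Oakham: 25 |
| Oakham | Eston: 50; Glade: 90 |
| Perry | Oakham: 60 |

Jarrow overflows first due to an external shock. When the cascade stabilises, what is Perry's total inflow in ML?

45

Round 1 — Jarrow overflows (initial).
  Brook: +50 → 50 < 70
  Eston: +20 → 20 < 70
  Glade: +55 → 55 ≥ 40
  Marsh: +15 → 15 < 60
Round 2 — Glade overflows.
  Brook: +40 → 90 ≥ 70
  Eston: +80 → 100 ≥ 70
  Marsh: +65 → 80 ≥ 60
  Perry: +45 → 45 < 100
Round 3 — Brook, Eston, Marsh overflow.
  Oakham: +30+25 → 55 < 120
No further overflows.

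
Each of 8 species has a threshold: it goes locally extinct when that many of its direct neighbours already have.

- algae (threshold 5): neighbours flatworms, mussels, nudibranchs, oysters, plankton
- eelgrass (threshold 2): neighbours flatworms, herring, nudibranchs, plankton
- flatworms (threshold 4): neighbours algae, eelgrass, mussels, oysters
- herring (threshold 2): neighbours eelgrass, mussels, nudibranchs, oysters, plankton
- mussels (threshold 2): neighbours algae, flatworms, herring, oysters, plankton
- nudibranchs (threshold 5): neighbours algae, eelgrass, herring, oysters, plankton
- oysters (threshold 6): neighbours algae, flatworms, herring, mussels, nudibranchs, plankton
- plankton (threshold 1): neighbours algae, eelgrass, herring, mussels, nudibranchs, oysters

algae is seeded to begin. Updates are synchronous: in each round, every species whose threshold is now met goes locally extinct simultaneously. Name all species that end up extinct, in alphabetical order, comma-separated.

Round 1 — algae goes locally extinct (initial).
Round 2 — checking thresholds:
  flatworms: 1 of 4 neighbours < 4, below threshold.
  mussels: 1 of 5 neighbours < 2, below threshold.
  nudibranchs: 1 of 5 neighbours < 5, below threshold.
  oysters: 1 of 6 neighbours < 6, below threshold.
  plankton: 1 of 6 neighbours ≥ 1, goes locally extinct.
Round 3 — checking thresholds:
  eelgrass: 1 of 4 neighbours < 2, below threshold.
  flatworms: 1 of 4 neighbours < 4, below threshold.
  herring: 1 of 5 neighbours < 2, below threshold.
  mussels: 2 of 5 neighbours ≥ 2, goes locally extinct.
  nudibranchs: 2 of 5 neighbours < 5, below threshold.
  oysters: 2 of 6 neighbours < 6, below threshold.
Round 4 — checking thresholds:
  eelgrass: 1 of 4 neighbours < 2, below threshold.
  flatworms: 2 of 4 neighbours < 4, below threshold.
  herring: 2 of 5 neighbours ≥ 2, goes locally extinct.
  nudibranchs: 2 of 5 neighbours < 5, below threshold.
  oysters: 3 of 6 neighbours < 6, below threshold.
Round 5 — checking thresholds:
  eelgrass: 2 of 4 neighbours ≥ 2, goes locally extinct.
  flatworms: 2 of 4 neighbours < 4, below threshold.
  nudibranchs: 3 of 5 neighbours < 5, below threshold.
  oysters: 4 of 6 neighbours < 6, below threshold.
Round 6 — no new extinctions; cascade stops.

algae, eelgrass, herring, mussels, plankton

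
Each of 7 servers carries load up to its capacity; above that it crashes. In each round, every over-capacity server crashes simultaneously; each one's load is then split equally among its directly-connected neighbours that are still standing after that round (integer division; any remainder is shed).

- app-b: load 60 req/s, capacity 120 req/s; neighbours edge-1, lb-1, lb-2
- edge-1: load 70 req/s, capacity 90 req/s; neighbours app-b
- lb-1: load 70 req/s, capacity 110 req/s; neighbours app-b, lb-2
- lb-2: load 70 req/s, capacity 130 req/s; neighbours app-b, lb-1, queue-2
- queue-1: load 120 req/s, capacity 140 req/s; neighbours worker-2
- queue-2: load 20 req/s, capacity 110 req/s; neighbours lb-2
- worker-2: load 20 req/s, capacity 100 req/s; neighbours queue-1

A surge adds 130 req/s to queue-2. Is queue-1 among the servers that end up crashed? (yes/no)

Round 1 — queue-2 at 150 > 110. queue-2 crashes.
  queue-2 sheds 150 req/s to lb-2: 150 each.
    lb-2: 70+150 = 220 > 130
Round 2 — lb-2 crashes.
  lb-2 sheds 220 req/s to app-b, lb-1: 110 each.
    app-b: 60+110 = 170 > 120
    lb-1: 70+110 = 180 > 110
Round 3 — app-b, lb-1 crash.
  app-b sheds 170 req/s to edge-1: 170 each.
    edge-1: 70+170 = 240 > 90
  lb-1 sheds 180 req/s: no online neighbours, lost.
Round 4 — edge-1 crashes.
  edge-1 sheds 240 req/s: no online neighbours, lost.
No further crashes.

no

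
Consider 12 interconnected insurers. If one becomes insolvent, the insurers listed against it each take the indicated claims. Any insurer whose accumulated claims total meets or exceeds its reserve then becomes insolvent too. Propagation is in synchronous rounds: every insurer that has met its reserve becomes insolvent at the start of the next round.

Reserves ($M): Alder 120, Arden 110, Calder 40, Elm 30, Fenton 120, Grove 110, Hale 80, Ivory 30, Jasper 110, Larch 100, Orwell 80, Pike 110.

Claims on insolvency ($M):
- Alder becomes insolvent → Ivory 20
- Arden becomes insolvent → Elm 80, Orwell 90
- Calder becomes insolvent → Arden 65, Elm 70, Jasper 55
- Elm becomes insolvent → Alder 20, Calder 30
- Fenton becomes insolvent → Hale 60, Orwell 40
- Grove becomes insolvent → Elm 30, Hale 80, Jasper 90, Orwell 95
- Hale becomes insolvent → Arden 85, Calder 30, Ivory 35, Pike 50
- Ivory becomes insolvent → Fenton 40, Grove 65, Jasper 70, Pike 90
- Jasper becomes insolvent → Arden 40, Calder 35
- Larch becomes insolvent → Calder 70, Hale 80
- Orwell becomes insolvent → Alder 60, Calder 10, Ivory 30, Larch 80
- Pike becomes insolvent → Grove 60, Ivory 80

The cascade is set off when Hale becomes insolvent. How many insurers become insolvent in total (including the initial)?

9

Round 1 — Hale becomes insolvent (initial).
  Arden: +85 → 85 < 110
  Calder: +30 → 30 < 40
  Ivory: +35 → 35 ≥ 30
  Pike: +50 → 50 < 110
Round 2 — Ivory becomes insolvent.
  Fenton: +40 → 40 < 120
  Grove: +65 → 65 < 110
  Jasper: +70 → 70 < 110
  Pike: +90 → 140 ≥ 110
Round 3 — Pike becomes insolvent.
  Grove: +60 → 125 ≥ 110
Round 4 — Grove becomes insolvent.
  Elm: +30 → 30 ≥ 30
  Jasper: +90 → 160 ≥ 110
  Orwell: +95 → 95 ≥ 80
Round 5 — Elm, Jasper, Orwell become insolvent.
  Alder: +20+60 → 80 < 120
  Arden: +40 → 125 ≥ 110
  Calder: +30+35+10 → 105 ≥ 40
  Larch: +80 → 80 < 100
Round 6 — Arden, Calder become insolvent.
No further insolvencies.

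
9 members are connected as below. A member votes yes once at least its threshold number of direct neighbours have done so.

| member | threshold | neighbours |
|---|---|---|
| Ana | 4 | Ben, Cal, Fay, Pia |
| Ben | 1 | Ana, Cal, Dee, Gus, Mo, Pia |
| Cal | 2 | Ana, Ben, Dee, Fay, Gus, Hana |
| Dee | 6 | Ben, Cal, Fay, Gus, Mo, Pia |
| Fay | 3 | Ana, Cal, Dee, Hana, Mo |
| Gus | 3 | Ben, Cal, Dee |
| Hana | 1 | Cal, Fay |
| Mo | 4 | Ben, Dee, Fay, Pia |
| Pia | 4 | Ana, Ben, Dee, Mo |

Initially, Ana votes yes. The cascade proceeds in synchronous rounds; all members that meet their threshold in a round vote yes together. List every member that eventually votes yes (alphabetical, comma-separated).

Ana, Ben, Cal, Fay, Hana

Round 1 — Ana votes yes (initial).
Round 2 — checking thresholds:
  Ben: 1 of 6 neighbours ≥ 1, votes yes.
  Cal: 1 of 6 neighbours < 2, below threshold.
  Fay: 1 of 5 neighbours < 3, below threshold.
  Pia: 1 of 4 neighbours < 4, below threshold.
Round 3 — checking thresholds:
  Cal: 2 of 6 neighbours ≥ 2, votes yes.
  Dee: 1 of 6 neighbours < 6, below threshold.
  Fay: 1 of 5 neighbours < 3, below threshold.
  Gus: 1 of 3 neighbours < 3, below threshold.
  Mo: 1 of 4 neighbours < 4, below threshold.
  Pia: 2 of 4 neighbours < 4, below threshold.
Round 4 — checking thresholds:
  Dee: 2 of 6 neighbours < 6, below threshold.
  Fay: 2 of 5 neighbours < 3, below threshold.
  Gus: 2 of 3 neighbours < 3, below threshold.
  Hana: 1 of 2 neighbours ≥ 1, votes yes.
  Mo: 1 of 4 neighbours < 4, below threshold.
  Pia: 2 of 4 neighbours < 4, below threshold.
Round 5 — checking thresholds:
  Dee: 2 of 6 neighbours < 6, below threshold.
  Fay: 3 of 5 neighbours ≥ 3, votes yes.
  Gus: 2 of 3 neighbours < 3, below threshold.
  Mo: 1 of 4 neighbours < 4, below threshold.
  Pia: 2 of 4 neighbours < 4, below threshold.
Round 6 — no new yes votes; cascade stops.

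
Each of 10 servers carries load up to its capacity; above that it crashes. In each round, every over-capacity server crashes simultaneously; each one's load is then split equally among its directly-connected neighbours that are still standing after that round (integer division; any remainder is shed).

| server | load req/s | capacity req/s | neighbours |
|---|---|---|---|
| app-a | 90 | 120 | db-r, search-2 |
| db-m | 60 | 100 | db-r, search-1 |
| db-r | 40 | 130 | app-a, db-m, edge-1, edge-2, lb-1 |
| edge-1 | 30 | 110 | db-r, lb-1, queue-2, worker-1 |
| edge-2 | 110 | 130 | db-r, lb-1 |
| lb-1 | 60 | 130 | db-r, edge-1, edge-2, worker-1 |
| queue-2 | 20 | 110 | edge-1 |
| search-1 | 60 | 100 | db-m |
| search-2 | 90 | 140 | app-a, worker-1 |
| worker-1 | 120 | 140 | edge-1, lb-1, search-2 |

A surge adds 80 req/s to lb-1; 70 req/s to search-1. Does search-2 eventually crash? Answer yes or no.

yes

Round 1 — lb-1 at 140 > 130; search-1 at 130 > 100. lb-1, search-1 crash.
  lb-1 sheds 140 req/s to db-r, edge-1, edge-2, worker-1: 35 each.
    db-r: 40+35 = 75 ≤ 130
    edge-1: 30+35 = 65 ≤ 110
    edge-2: 110+35 = 145 > 130
    worker-1: 120+35 = 155 > 140
  search-1 sheds 130 req/s to db-m: 130 each.
    db-m: 60+130 = 190 > 100
Round 2 — db-m, edge-2, worker-1 crash.
  db-m sheds 190 req/s to db-r: 190 each.
    db-r: 75+190 = 265 > 130
  edge-2 sheds 145 req/s to db-r: 145 each.
    db-r: 265+145 = 410 > 130
  worker-1 sheds 155 req/s to edge-1, search-2: 77 each (1 lost).
    edge-1: 65+77 = 142 > 110
    search-2: 90+77 = 167 > 140
Round 3 — db-r, edge-1, search-2 crash.
  db-r sheds 410 req/s to app-a: 410 each.
    app-a: 90+410 = 500 > 120
  edge-1 sheds 142 req/s to queue-2: 142 each.
    queue-2: 20+142 = 162 > 110
  search-2 sheds 167 req/s to app-a: 167 each.
    app-a: 500+167 = 667 > 120
Round 4 — app-a, queue-2 crash.
  app-a sheds 667 req/s: no online neighbours, lost.
  queue-2 sheds 162 req/s: no online neighbours, lost.
No further crashes.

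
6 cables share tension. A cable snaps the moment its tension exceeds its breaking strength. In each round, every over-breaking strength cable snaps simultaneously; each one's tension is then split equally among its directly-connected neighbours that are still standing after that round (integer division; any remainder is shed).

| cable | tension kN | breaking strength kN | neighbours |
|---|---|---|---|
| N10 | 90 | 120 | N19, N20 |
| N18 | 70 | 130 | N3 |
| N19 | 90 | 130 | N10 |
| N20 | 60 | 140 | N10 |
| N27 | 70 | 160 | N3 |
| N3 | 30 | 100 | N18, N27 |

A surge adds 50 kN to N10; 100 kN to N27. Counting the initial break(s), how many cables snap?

5

Round 1 — N10 at 140 > 120; N27 at 170 > 160. N10, N27 snap.
  N10 sheds 140 kN to N19, N20: 70 each.
    N19: 90+70 = 160 > 130
    N20: 60+70 = 130 ≤ 140
  N27 sheds 170 kN to N3: 170 each.
    N3: 30+170 = 200 > 100
Round 2 — N19, N3 snap.
  N19 sheds 160 kN: no online neighbours, lost.
  N3 sheds 200 kN to N18: 200 each.
    N18: 70+200 = 270 > 130
Round 3 — N18 snaps.
  N18 sheds 270 kN: no online neighbours, lost.
No further breaks.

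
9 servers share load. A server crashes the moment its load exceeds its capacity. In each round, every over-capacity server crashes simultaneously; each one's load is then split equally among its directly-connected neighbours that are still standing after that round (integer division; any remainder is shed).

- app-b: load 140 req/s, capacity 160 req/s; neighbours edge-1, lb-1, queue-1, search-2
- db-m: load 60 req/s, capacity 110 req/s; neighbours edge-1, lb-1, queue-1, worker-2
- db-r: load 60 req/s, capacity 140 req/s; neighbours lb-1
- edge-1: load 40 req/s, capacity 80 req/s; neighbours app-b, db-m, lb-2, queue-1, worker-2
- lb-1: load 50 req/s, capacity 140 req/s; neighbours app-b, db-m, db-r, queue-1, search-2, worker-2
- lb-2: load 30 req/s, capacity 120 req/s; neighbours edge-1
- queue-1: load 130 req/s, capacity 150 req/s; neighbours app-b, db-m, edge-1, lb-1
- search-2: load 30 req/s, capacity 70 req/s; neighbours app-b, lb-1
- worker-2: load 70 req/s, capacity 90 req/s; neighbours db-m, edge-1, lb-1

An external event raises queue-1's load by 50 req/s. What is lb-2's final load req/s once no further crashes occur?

58

Round 1 — queue-1 at 180 > 150. queue-1 crashes.
  queue-1 sheds 180 req/s to app-b, db-m, edge-1, lb-1: 45 each.
    app-b: 140+45 = 185 > 160
    db-m: 60+45 = 105 ≤ 110
    edge-1: 40+45 = 85 > 80
    lb-1: 50+45 = 95 ≤ 140
Round 2 — app-b, edge-1 crash.
  app-b sheds 185 req/s to lb-1, search-2: 92 each (1 lost).
    lb-1: 95+92 = 187 > 140
    search-2: 30+92 = 122 > 70
  edge-1 sheds 85 req/s to db-m, lb-2, worker-2: 28 each (1 lost).
    db-m: 105+28 = 133 > 110
    lb-2: 30+28 = 58 ≤ 120
    worker-2: 70+28 = 98 > 90
Round 3 — db-m, lb-1, search-2, worker-2 crash.
  db-m sheds 133 req/s: no online neighbours, lost.
  lb-1 sheds 187 req/s to db-r: 187 each.
    db-r: 60+187 = 247 > 140
  search-2 sheds 122 req/s: no online neighbours, lost.
  worker-2 sheds 98 req/s: no online neighbours, lost.
Round 4 — db-r crashes.
  db-r sheds 247 req/s: no online neighbours, lost.
No further crashes.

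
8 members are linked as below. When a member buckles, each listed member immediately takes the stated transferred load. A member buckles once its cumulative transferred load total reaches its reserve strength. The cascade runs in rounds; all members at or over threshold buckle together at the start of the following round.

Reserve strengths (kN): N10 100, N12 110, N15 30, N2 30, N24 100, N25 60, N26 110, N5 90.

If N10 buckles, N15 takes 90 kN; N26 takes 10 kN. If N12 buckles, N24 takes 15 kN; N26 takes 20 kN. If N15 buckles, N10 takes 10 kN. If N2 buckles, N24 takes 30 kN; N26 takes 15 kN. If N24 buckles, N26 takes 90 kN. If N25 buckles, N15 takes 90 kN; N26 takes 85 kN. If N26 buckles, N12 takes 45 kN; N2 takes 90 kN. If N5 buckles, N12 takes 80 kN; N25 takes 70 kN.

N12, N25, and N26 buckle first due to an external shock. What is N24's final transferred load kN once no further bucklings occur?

45

Round 1 — N12, N25, N26 buckle (initial).
  N15: +90 → 90 ≥ 30
  N2: +90 → 90 ≥ 30
  N24: +15 → 15 < 100
Round 2 — N15, N2 buckle.
  N10: +10 → 10 < 100
  N24: +30 → 45 < 100
No further bucklings.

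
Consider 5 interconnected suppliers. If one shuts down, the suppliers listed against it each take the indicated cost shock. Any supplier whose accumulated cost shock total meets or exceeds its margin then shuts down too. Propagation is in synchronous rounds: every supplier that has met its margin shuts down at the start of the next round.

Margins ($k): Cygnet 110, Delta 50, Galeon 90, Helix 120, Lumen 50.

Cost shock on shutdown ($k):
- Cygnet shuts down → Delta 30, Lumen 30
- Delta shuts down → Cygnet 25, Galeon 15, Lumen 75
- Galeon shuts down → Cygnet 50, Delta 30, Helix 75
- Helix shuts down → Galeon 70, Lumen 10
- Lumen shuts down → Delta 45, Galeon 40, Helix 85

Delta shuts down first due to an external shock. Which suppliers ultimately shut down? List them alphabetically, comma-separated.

Delta, Lumen

Round 1 — Delta shuts down (initial).
  Cygnet: +25 → 25 < 110
  Galeon: +15 → 15 < 90
  Lumen: +75 → 75 ≥ 50
Round 2 — Lumen shuts down.
  Galeon: +40 → 55 < 90
  Helix: +85 → 85 < 120
No further shutdowns.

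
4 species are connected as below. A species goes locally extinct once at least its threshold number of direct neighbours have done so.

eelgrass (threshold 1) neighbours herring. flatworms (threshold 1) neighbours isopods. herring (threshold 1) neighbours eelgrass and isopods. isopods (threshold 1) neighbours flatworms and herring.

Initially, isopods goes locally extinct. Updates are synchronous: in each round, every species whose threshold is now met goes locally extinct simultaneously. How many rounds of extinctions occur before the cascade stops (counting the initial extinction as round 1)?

3

Round 1 — isopods goes locally extinct (initial).
Round 2 — checking thresholds:
  flatworms: 1 of 1 neighbours ≥ 1, goes locally extinct.
  herring: 1 of 2 neighbours ≥ 1, goes locally extinct.
Round 3 — checking thresholds:
  eelgrass: 1 of 1 neighbours ≥ 1, goes locally extinct.
Round 4 — no new extinctions; cascade stops.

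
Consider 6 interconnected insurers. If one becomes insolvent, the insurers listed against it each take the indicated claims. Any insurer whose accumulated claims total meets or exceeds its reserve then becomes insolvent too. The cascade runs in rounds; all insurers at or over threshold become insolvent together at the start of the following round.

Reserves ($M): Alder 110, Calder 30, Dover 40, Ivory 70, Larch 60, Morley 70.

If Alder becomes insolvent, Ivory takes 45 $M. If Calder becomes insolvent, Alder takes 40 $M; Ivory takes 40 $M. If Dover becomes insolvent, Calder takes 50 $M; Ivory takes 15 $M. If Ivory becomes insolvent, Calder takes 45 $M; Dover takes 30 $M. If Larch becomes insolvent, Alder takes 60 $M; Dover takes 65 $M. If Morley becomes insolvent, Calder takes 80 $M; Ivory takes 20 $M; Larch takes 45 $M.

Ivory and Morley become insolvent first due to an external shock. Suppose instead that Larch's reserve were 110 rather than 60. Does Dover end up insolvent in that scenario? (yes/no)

With Larch's reserve at 110:
Round 1 — Ivory, Morley become insolvent (initial).
  Calder: +45+80 → 125 ≥ 30
  Dover: +30 → 30 < 40
  Larch: +45 → 45 < 110
Round 2 — Calder becomes insolvent.
  Alder: +40 → 40 < 110
No further insolvencies.

no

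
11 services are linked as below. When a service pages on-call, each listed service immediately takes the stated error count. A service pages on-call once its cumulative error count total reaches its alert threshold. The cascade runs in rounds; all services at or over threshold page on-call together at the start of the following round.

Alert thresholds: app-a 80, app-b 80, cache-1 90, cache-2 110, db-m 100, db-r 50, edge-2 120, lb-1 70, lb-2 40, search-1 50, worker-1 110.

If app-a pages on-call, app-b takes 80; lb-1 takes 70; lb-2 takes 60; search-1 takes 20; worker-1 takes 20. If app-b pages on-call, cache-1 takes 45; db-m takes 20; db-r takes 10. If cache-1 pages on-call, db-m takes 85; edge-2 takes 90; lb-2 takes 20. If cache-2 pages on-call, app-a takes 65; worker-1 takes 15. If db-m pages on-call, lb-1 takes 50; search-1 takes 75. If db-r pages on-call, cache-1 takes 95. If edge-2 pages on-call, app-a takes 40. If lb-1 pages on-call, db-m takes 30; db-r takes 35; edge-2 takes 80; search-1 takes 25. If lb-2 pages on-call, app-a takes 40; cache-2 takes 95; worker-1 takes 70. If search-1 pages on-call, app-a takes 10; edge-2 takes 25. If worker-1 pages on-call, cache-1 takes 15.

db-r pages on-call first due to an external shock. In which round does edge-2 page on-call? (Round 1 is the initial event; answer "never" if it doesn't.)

never

Round 1 — db-r pages on-call (initial).
  cache-1: +95 → 95 ≥ 90
Round 2 — cache-1 pages on-call.
  db-m: +85 → 85 < 100
  edge-2: +90 → 90 < 120
  lb-2: +20 → 20 < 40
No further pages.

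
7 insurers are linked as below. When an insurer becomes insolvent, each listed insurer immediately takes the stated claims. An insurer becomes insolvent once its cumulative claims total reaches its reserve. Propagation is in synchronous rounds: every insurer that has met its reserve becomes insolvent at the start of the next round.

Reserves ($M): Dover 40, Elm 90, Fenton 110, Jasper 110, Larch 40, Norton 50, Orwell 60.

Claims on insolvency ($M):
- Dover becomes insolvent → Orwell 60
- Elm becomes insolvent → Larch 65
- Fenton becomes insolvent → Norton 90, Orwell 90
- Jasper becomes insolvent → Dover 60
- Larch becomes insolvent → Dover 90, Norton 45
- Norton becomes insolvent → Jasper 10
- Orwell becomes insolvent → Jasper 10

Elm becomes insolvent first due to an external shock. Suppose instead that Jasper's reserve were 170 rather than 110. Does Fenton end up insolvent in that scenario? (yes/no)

With Jasper's reserve at 170:
Round 1 — Elm becomes insolvent (initial).
  Larch: +65 → 65 ≥ 40
Round 2 — Larch becomes insolvent.
  Dover: +90 → 90 ≥ 40
  Norton: +45 → 45 < 50
Round 3 — Dover becomes insolvent.
  Orwell: +60 → 60 ≥ 60
Round 4 — Orwell becomes insolvent.
  Jasper: +10 → 10 < 170
No further insolvencies.

no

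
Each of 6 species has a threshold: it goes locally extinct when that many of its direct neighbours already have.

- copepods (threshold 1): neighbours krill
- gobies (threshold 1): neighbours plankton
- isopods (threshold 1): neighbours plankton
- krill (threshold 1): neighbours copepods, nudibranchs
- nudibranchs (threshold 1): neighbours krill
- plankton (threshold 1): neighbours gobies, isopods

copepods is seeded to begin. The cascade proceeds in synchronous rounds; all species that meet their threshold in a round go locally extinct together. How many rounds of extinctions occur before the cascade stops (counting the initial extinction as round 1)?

3

Round 1 — copepods goes locally extinct (initial).
Round 2 — checking thresholds:
  krill: 1 of 2 neighbours ≥ 1, goes locally extinct.
Round 3 — checking thresholds:
  nudibranchs: 1 of 1 neighbours ≥ 1, goes locally extinct.
Round 4 — no new extinctions; cascade stops.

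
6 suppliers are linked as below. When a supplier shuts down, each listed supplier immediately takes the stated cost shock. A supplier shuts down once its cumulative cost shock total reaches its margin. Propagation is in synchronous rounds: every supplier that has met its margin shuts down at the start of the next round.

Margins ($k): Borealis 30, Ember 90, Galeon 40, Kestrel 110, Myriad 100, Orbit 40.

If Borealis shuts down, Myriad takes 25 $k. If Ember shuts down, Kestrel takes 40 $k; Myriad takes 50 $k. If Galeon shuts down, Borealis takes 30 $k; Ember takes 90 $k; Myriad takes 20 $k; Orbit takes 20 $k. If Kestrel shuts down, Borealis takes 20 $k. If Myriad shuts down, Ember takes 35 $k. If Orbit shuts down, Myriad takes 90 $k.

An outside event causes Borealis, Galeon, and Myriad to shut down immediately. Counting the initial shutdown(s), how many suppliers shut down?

4

Round 1 — Borealis, Galeon, Myriad shut down (initial).
  Ember: +90+35 → 125 ≥ 90
  Orbit: +20 → 20 < 40
Round 2 — Ember shuts down.
  Kestrel: +40 → 40 < 110
No further shutdowns.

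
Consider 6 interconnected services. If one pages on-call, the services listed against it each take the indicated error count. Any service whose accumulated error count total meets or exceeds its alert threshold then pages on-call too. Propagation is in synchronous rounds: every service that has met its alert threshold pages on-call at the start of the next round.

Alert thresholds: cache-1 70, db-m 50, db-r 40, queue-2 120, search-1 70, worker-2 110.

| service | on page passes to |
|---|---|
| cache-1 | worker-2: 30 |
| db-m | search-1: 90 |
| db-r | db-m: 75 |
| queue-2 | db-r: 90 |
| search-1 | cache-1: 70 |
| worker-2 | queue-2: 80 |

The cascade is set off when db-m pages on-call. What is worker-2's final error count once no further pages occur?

Round 1 — db-m pages on-call (initial).
  search-1: +90 → 90 ≥ 70
Round 2 — search-1 pages on-call.
  cache-1: +70 → 70 ≥ 70
Round 3 — cache-1 pages on-call.
  worker-2: +30 → 30 < 110
No further pages.

30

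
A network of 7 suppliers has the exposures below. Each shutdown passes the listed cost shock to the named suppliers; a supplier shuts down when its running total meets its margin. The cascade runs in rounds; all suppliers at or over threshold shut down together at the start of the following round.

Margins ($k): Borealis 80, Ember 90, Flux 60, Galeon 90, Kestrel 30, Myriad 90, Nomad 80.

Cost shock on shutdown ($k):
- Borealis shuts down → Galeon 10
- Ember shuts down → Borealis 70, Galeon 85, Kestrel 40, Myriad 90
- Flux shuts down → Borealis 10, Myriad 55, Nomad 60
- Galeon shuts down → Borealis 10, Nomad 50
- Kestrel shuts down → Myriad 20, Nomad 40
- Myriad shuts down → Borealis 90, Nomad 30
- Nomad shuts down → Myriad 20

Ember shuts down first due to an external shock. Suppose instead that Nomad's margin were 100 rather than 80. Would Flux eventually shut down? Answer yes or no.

no

With Nomad's margin at 100:
Round 1 — Ember shuts down (initial).
  Borealis: +70 → 70 < 80
  Galeon: +85 → 85 < 90
  Kestrel: +40 → 40 ≥ 30
  Myriad: +90 → 90 ≥ 90
Round 2 — Kestrel, Myriad shut down.
  Borealis: +90 → 160 ≥ 80
  Nomad: +40+30 → 70 < 100
Round 3 — Borealis shuts down.
  Galeon: +10 → 95 ≥ 90
Round 4 — Galeon shuts down.
  Nomad: +50 → 120 ≥ 100
Round 5 — Nomad shuts down.
No further shutdowns.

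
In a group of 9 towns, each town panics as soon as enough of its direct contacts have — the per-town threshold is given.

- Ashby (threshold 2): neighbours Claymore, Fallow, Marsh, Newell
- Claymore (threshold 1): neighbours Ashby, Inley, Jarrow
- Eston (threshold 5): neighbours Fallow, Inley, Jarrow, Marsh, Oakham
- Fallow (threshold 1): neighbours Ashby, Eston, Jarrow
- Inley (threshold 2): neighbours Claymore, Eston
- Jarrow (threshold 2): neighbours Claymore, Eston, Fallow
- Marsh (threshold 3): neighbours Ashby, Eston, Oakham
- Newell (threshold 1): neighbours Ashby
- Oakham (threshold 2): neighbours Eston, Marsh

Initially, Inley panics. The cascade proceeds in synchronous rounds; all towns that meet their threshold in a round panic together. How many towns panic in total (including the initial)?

Round 1 — Inley panics (initial).
Round 2 — checking thresholds:
  Claymore: 1 of 3 neighbours ≥ 1, panics.
  Eston: 1 of 5 neighbours < 5, not yet.
Round 3 — no new panics; cascade stops.

2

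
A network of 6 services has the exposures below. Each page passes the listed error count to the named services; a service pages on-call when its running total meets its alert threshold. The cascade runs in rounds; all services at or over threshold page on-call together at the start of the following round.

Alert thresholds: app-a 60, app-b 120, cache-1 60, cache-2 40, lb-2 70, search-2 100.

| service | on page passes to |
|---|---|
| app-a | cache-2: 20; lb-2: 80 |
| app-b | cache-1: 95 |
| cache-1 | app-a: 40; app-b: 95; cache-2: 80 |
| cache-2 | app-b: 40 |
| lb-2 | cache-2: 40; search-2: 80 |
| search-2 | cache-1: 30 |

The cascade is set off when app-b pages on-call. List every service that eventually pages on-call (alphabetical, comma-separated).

app-b, cache-1, cache-2

Round 1 — app-b pages on-call (initial).
  cache-1: +95 → 95 ≥ 60
Round 2 — cache-1 pages on-call.
  app-a: +40 → 40 < 60
  cache-2: +80 → 80 ≥ 40
Round 3 — cache-2 pages on-call.
No further pages.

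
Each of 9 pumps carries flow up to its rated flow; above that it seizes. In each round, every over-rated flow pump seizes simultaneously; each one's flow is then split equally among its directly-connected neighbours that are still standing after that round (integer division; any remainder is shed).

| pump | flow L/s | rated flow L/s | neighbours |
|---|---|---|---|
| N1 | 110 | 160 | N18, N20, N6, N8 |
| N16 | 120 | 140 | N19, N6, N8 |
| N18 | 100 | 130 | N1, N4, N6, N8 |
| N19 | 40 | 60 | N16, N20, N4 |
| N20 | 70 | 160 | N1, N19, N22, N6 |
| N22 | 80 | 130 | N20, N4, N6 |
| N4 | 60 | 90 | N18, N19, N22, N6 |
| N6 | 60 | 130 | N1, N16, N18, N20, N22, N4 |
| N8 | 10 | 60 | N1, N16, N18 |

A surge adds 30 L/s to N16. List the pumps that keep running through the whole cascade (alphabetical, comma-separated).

Round 1 — N16 at 150 > 140. N16 seizes.
  N16 sheds 150 L/s to N19, N6, N8: 50 each.
    N19: 40+50 = 90 > 60
    N6: 60+50 = 110 ≤ 130
    N8: 10+50 = 60 ≤ 60
Round 2 — N19 seizes.
  N19 sheds 90 L/s to N20, N4: 45 each.
    N20: 70+45 = 115 ≤ 160
    N4: 60+45 = 105 > 90
Round 3 — N4 seizes.
  N4 sheds 105 L/s to N18, N22, N6: 35 each.
    N18: 100+35 = 135 > 130
    N22: 80+35 = 115 ≤ 130
    N6: 110+35 = 145 > 130
Round 4 — N18, N6 seize.
  N18 sheds 135 L/s to N1, N8: 67 each (1 lost).
    N1: 110+67 = 177 > 160
    N8: 60+67 = 127 > 60
  N6 sheds 145 L/s to N1, N20, N22: 48 each (1 lost).
    N1: 177+48 = 225 > 160
    N20: 115+48 = 163 > 160
    N22: 115+48 = 163 > 130
Round 5 — N1, N20, N22, N8 seize.
  N1 sheds 225 L/s: no online neighbours, lost.
  N20 sheds 163 L/s: no online neighbours, lost.
  N22 sheds 163 L/s: no online neighbours, lost.
  N8 sheds 127 L/s: no online neighbours, lost.
No further seizures.

none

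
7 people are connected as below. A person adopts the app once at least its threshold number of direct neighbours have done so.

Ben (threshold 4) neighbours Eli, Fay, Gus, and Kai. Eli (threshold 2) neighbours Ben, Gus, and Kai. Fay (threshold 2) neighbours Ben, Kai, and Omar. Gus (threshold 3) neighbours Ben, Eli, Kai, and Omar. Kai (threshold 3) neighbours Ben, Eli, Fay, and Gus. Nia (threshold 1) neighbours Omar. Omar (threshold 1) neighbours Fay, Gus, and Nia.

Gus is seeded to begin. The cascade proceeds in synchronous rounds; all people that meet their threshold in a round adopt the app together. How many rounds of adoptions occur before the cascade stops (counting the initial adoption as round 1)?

Round 1 — Gus adopts the app (initial).
Round 2 — checking thresholds:
  Ben: 1 of 4 neighbours < 4, not yet.
  Eli: 1 of 3 neighbours < 2, not yet.
  Kai: 1 of 4 neighbours < 3, not yet.
  Omar: 1 of 3 neighbours ≥ 1, adopts the app.
Round 3 — checking thresholds:
  Ben: 1 of 4 neighbours < 4, not yet.
  Eli: 1 of 3 neighbours < 2, not yet.
  Fay: 1 of 3 neighbours < 2, not yet.
  Kai: 1 of 4 neighbours < 3, not yet.
  Nia: 1 of 1 neighbours ≥ 1, adopts the app.
Round 4 — no new adoptions; cascade stops.

3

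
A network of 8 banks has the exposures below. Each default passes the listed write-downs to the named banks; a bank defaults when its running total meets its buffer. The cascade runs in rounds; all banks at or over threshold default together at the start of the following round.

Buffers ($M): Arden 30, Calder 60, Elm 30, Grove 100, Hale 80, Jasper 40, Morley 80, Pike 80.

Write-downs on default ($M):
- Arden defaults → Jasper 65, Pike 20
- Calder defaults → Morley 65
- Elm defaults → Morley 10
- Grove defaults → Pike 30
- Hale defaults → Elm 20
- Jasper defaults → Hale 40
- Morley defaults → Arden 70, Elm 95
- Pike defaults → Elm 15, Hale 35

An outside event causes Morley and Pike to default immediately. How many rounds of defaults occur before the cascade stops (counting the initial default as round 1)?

Round 1 — Morley, Pike default (initial).
  Arden: +70 → 70 ≥ 30
  Elm: +95+15 → 110 ≥ 30
  Hale: +35 → 35 < 80
Round 2 — Arden, Elm default.
  Jasper: +65 → 65 ≥ 40
Round 3 — Jasper defaults.
  Hale: +40 → 75 < 80
No further defaults.

3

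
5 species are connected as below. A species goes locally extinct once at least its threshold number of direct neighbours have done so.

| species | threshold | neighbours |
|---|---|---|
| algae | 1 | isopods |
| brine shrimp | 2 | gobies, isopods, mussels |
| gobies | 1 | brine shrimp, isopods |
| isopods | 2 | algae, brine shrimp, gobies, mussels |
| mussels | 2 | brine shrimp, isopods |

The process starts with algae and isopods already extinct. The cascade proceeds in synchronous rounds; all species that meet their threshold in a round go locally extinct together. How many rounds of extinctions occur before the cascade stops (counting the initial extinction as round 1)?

4

Round 1 — algae, isopods go locally extinct (initial).
Round 2 — checking thresholds:
  brine shrimp: 1 of 3 neighbours < 2, below threshold.
  gobies: 1 of 2 neighbours ≥ 1, goes locally extinct.
  mussels: 1 of 2 neighbours < 2, below threshold.
Round 3 — checking thresholds:
  brine shrimp: 2 of 3 neighbours ≥ 2, goes locally extinct.
  mussels: 1 of 2 neighbours < 2, below threshold.
Round 4 — checking thresholds:
  mussels: 2 of 2 neighbours ≥ 2, goes locally extinct.
Round 5 — no new extinctions; cascade stops.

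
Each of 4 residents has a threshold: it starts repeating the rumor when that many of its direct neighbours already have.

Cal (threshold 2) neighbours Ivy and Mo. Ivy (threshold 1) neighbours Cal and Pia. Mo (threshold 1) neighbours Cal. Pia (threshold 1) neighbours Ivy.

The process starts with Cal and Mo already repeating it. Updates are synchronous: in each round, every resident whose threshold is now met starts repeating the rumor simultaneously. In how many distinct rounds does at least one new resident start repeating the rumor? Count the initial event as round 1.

3

Round 1 — Cal, Mo start repeating the rumor (initial).
Round 2 — checking thresholds:
  Ivy: 1 of 2 neighbours ≥ 1, starts repeating the rumor.
Round 3 — checking thresholds:
  Pia: 1 of 1 neighbours ≥ 1, starts repeating the rumor.
Round 4 — no new spreads; cascade stops.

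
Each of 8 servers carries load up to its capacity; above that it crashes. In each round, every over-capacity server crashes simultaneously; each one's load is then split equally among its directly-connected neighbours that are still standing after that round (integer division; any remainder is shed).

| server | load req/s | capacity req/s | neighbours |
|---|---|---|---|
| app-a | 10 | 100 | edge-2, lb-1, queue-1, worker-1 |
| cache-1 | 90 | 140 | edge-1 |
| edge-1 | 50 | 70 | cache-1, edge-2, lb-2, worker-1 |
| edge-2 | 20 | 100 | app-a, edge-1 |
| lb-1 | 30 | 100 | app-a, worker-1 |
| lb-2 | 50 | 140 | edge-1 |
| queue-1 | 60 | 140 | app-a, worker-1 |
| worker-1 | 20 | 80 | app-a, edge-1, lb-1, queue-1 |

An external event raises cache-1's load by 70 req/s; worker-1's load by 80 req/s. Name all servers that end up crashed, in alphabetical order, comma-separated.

Round 1 — cache-1 at 160 > 140; worker-1 at 100 > 80. cache-1, worker-1 crash.
  cache-1 sheds 160 req/s to edge-1: 160 each.
    edge-1: 50+160 = 210 > 70
  worker-1 sheds 100 req/s to app-a, edge-1, lb-1, queue-1: 25 each.
    app-a: 10+25 = 35 ≤ 100
    edge-1: 210+25 = 235 > 70
    lb-1: 30+25 = 55 ≤ 100
    queue-1: 60+25 = 85 ≤ 140
Round 2 — edge-1 crashes.
  edge-1 sheds 235 req/s to edge-2, lb-2: 117 each (1 lost).
    edge-2: 20+117 = 137 > 100
    lb-2: 50+117 = 167 > 140
Round 3 — edge-2, lb-2 crash.
  edge-2 sheds 137 req/s to app-a: 137 each.
    app-a: 35+137 = 172 > 100
  lb-2 sheds 167 req/s: no online neighbours, lost.
Round 4 — app-a crashes.
  app-a sheds 172 req/s to lb-1, queue-1: 86 each.
    lb-1: 55+86 = 141 > 100
    queue-1: 85+86 = 171 > 140
Round 5 — lb-1, queue-1 crash.
  lb-1 sheds 141 req/s: no online neighbours, lost.
  queue-1 sheds 171 req/s: no online neighbours, lost.
No further crashes.

app-a, cache-1, edge-1, edge-2, lb-1, lb-2, queue-1, worker-1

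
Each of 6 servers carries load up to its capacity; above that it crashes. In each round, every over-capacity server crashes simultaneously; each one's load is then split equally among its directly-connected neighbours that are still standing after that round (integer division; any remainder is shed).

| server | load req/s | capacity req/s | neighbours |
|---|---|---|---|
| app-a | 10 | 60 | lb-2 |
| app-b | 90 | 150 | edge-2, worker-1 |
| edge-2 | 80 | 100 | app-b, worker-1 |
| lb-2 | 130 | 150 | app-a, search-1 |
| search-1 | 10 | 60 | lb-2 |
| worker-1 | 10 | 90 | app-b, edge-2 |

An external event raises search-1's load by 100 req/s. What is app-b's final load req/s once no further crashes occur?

Round 1 — search-1 at 110 > 60. search-1 crashes.
  search-1 sheds 110 req/s to lb-2: 110 each.
    lb-2: 130+110 = 240 > 150
Round 2 — lb-2 crashes.
  lb-2 sheds 240 req/s to app-a: 240 each.
    app-a: 10+240 = 250 > 60
Round 3 — app-a crashes.
  app-a sheds 250 req/s: no online neighbours, lost.
No further crashes.

90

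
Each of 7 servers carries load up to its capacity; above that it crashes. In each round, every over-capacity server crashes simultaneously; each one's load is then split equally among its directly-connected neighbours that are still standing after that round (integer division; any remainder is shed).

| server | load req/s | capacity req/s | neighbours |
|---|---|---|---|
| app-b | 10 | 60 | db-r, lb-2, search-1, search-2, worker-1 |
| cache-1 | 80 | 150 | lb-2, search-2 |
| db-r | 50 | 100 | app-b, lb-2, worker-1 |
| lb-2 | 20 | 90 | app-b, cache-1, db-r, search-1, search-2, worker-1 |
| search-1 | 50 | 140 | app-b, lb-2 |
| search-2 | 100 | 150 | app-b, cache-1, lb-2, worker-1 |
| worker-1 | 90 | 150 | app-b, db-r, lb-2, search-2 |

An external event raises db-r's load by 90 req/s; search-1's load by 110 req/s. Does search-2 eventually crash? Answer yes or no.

yes

Round 1 — db-r at 140 > 100; search-1 at 160 > 140. db-r, search-1 crash.
  db-r sheds 140 req/s to app-b, lb-2, worker-1: 46 each (2 lost).
    app-b: 10+46 = 56 ≤ 60
    lb-2: 20+46 = 66 ≤ 90
    worker-1: 90+46 = 136 ≤ 150
  search-1 sheds 160 req/s to app-b, lb-2: 80 each.
    app-b: 56+80 = 136 > 60
    lb-2: 66+80 = 146 > 90
Round 2 — app-b, lb-2 crash.
  app-b sheds 136 req/s to search-2, worker-1: 68 each.
    search-2: 100+68 = 168 > 150
    worker-1: 136+68 = 204 > 150
  lb-2 sheds 146 req/s to cache-1, search-2, worker-1: 48 each (2 lost).
    cache-1: 80+48 = 128 ≤ 150
    search-2: 168+48 = 216 > 150
    worker-1: 204+48 = 252 > 150
Round 3 — search-2, worker-1 crash.
  search-2 sheds 216 req/s to cache-1: 216 each.
    cache-1: 128+216 = 344 > 150
  worker-1 sheds 252 req/s: no online neighbours, lost.
Round 4 — cache-1 crashes.
  cache-1 sheds 344 req/s: no online neighbours, lost.
No further crashes.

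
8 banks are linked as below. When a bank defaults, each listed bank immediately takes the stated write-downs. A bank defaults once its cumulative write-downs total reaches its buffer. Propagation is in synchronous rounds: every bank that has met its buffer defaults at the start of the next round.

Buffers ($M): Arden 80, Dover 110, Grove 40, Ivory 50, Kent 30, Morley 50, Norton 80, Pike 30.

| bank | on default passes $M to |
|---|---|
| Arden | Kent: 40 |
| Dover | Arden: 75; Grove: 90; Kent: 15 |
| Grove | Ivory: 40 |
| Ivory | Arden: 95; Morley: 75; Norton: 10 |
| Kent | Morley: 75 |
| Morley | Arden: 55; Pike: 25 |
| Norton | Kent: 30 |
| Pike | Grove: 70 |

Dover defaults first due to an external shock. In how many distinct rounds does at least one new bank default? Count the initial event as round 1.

2

Round 1 — Dover defaults (initial).
  Arden: +75 → 75 < 80
  Grove: +90 → 90 ≥ 40
  Kent: +15 → 15 < 30
Round 2 — Grove defaults.
  Ivory: +40 → 40 < 50
No further defaults.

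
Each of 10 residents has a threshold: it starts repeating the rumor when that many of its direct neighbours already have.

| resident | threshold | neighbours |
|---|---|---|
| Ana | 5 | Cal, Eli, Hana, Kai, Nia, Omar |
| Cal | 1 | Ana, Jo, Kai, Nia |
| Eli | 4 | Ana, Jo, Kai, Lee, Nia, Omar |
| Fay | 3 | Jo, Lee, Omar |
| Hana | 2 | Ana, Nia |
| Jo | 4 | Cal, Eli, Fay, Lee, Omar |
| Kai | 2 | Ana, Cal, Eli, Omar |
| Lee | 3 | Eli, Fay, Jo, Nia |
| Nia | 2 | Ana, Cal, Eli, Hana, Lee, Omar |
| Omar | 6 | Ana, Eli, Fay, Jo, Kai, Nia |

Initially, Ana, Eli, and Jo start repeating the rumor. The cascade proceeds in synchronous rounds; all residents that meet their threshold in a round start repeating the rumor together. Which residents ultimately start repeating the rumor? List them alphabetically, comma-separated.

Ana, Cal, Eli, Hana, Jo, Kai, Lee, Nia

Round 1 — Ana, Eli, Jo start repeating the rumor (initial).
Round 2 — checking thresholds:
  Cal: 2 of 4 neighbours ≥ 1, starts repeating the rumor.
  Fay: 1 of 3 neighbours < 3, holds.
  Hana: 1 of 2 neighbours < 2, holds.
  Kai: 2 of 4 neighbours ≥ 2, starts repeating the rumor.
  Lee: 2 of 4 neighbours < 3, holds.
  Nia: 2 of 6 neighbours ≥ 2, starts repeating the rumor.
  Omar: 3 of 6 neighbours < 6, holds.
Round 3 — checking thresholds:
  Fay: 1 of 3 neighbours < 3, holds.
  Hana: 2 of 2 neighbours ≥ 2, starts repeating the rumor.
  Lee: 3 of 4 neighbours ≥ 3, starts repeating the rumor.
  Omar: 5 of 6 neighbours < 6, holds.
Round 4 — no new spreads; cascade stops.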